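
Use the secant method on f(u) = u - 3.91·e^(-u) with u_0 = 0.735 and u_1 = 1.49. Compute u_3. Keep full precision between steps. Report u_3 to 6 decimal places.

Secant update: u_(k+1) = u_k − f(u_k)·(u_k − u_(k-1))/(f(u_k) − f(u_(k-1))).
f(u_0) = -1.139866, f(u_1) = 0.608793
u_2 = 1.490000 - (0.608793)·(1.490000 - 0.735000)/(0.608793 - (-1.139866)) = 1.227148; f(u_2) = 0.081020
u_3 = 1.227148 - (0.081020)·(1.227148 - 1.490000)/(0.081020 - (0.608793)) = 1.186797; f(u_3) = -0.006525

1.186797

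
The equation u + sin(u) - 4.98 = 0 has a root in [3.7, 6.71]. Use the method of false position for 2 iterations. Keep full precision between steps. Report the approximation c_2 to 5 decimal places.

False-position update: c = (a·f(b) − b·f(a))/(f(b) − f(a)); replace the endpoint whose sign matches f(c).
f(3.700000) = -1.809836, f(6.710000) = 2.143973
step 1: c = 5.077812, f(c) = -0.836160 < 0 → new bracket [5.077812, 6.710000]
step 2: c = 5.535768, f(c) = -0.123978 < 0 → new bracket [5.535768, 6.710000]

5.53577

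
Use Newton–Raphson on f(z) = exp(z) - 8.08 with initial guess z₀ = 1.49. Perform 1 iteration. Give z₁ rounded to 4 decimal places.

2.3110

Newton update: z ← z − f(z)/f'(z).
f'(z) = exp(z)
z_0 = 1.490000: f = -3.642904, f' = 4.437096 → z_1 = 1.490000 - (-3.642904)/(4.437096) = 2.311011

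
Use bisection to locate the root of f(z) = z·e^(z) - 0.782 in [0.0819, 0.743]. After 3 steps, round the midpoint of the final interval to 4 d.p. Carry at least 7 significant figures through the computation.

0.4538

f(0.081900) = -0.693110, f(0.743000) = 0.779959 (opposite signs)
step 1: m = 0.412450, f(m) = -0.158988 < 0 → root in [0.412450, 0.743000]
step 2: m = 0.577725, f(m) = 0.247494 > 0 → root in [0.412450, 0.577725]
step 3: m = 0.495088, f(m) = 0.030261 > 0 → root in [0.412450, 0.495088]
Midpoint of [0.412450, 0.495088] = 0.453769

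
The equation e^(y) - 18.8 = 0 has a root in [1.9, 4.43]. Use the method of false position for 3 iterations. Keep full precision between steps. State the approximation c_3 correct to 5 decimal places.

2.70972

f(1.900000) = -12.114106, f(4.430000) = 65.131417
step 1: c = 2.296770, f(c) = -8.857985 < 0 → new bracket [2.296770, 4.430000]
step 2: c = 2.552159, f(c) = -5.965212 < 0 → new bracket [2.552159, 4.430000]
step 3: c = 2.709716, f(c) = -3.774999 < 0 → new bracket [2.709716, 4.430000]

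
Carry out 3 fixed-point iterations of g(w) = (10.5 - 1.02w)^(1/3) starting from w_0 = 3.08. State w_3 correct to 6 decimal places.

2.034167

w_1 = g(3.080000) = 1.945037
w_2 = g(1.945037) = 2.042112
w_3 = g(2.042112) = 2.034167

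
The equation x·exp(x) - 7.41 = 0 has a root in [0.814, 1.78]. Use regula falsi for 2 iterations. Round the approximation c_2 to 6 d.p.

f(0.814000) = -5.572869, f(1.780000) = 3.145144
step 1: c = 1.431502, f(c) = -1.419191 < 0 → new bracket [1.431502, 1.780000]
step 2: c = 1.539861, f(c) = -0.228181 < 0 → new bracket [1.539861, 1.780000]

1.539861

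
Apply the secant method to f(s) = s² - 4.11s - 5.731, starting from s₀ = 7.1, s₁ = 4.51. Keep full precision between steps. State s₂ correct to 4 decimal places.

f(s_0) = 15.498000, f(s_1) = -3.927000
s_2 = 4.510000 - (-3.927000)·(4.510000 - 7.100000)/(-3.927000 - (15.498000)) = 5.033600; f(s_2) = -1.081967

5.0336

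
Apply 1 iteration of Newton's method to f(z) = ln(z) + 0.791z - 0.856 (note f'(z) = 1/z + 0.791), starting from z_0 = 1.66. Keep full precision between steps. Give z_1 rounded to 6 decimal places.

z_0 = 1.660000: f = 0.963878, f' = 1.393410 → z_1 = 1.660000 - (0.963878)/(1.393410) = 0.968260

0.968260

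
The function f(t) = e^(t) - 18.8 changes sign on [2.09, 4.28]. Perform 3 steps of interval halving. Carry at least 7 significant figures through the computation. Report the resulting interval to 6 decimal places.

[2.911250, 3.185000]

f(2.090000) = -10.715085, f(4.280000) = 53.440440 (opposite signs)
step 1: m = 3.185000, f(m) = 5.367288 > 0 → root in [2.090000, 3.185000]
step 2: m = 2.637500, f(m) = -4.821786 < 0 → root in [2.637500, 3.185000]
step 3: m = 2.911250, f(m) = -0.420241 < 0 → root in [2.911250, 3.185000]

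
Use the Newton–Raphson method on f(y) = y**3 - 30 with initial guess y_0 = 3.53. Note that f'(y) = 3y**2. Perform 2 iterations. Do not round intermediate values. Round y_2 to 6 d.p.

3.107977

y_0 = 3.530000: f = 13.986977, f' = 37.382700 → y_1 = 3.530000 - (13.986977)/(37.382700) = 3.155844
y_1 = 3.155844: f = 1.430147, f' = 29.878046 → y_2 = 3.155844 - (1.430147)/(29.878046) = 3.107977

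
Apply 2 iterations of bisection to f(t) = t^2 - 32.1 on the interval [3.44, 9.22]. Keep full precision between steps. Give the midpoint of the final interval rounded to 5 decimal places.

5.60750

f(3.440000) = -20.266400, f(9.220000) = 52.908400 (opposite signs)
step 1: m = 6.330000, f(m) = 7.968900 > 0 → root in [3.440000, 6.330000]
step 2: m = 4.885000, f(m) = -8.236775 < 0 → root in [4.885000, 6.330000]
Midpoint of [4.885000, 6.330000] = 5.607500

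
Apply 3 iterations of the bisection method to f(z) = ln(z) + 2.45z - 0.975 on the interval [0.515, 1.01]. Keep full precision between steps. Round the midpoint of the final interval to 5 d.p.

0.60781

f(0.515000) = -0.376838, f(1.010000) = 1.509450 (opposite signs)
step 1: m = 0.762500, f(m) = 0.621972 > 0 → root in [0.515000, 0.762500]
step 2: m = 0.638750, f(m) = 0.141695 > 0 → root in [0.515000, 0.638750]
step 3: m = 0.576875, f(m) = -0.111786 < 0 → root in [0.576875, 0.638750]
Midpoint of [0.576875, 0.638750] = 0.607812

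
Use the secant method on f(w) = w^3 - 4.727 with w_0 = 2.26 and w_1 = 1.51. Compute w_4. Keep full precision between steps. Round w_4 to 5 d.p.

1.67811

f(w_0) = 6.816176, f(w_1) = -1.284049
w_2 = 1.510000 - (-1.284049)·(1.510000 - 2.260000)/(-1.284049 - (6.816176)) = 1.628890; f(w_2) = -0.405093
w_3 = 1.628890 - (-0.405093)·(1.628890 - 1.510000)/(-0.405093 - (-1.284049)) = 1.683684; f(w_3) = 0.045896
w_4 = 1.683684 - (0.045896)·(1.683684 - 1.628890)/(0.045896 - (-0.405093)) = 1.678108; f(w_4) = -0.001370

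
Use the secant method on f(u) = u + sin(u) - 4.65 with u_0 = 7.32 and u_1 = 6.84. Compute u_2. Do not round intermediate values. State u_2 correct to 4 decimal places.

5.2336

f(u_0) = 3.530787, f(u_1) = 2.718485
u_2 = 6.840000 - (2.718485)·(6.840000 - 7.320000)/(2.718485 - (3.530787)) = 5.233613; f(u_2) = -0.283598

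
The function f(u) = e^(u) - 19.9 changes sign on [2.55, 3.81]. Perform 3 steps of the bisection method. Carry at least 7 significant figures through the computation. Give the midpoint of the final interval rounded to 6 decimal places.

2.943750

f(2.550000) = -7.092896, f(3.810000) = 25.250439 (opposite signs)
step 1: m = 3.180000, f(m) = 4.146754 > 0 → root in [2.550000, 3.180000]
step 2: m = 2.865000, f(m) = -2.350947 < 0 → root in [2.865000, 3.180000]
step 3: m = 3.022500, f(m) = 0.642584 > 0 → root in [2.865000, 3.022500]
Midpoint of [2.865000, 3.022500] = 2.943750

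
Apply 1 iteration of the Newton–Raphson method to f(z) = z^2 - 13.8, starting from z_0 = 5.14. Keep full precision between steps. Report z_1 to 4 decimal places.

3.9124

Newton update: z ← z − f(z)/f'(z).
f'(z) = 2z
z_0 = 5.140000: f = 12.619600, f' = 10.280000 → z_1 = 5.140000 - (12.619600)/(10.280000) = 3.912412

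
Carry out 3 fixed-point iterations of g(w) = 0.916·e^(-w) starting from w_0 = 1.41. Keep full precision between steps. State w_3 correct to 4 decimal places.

0.4404

w_1 = g(1.410000) = 0.223635
w_2 = g(0.223635) = 0.732440
w_3 = g(0.732440) = 0.440353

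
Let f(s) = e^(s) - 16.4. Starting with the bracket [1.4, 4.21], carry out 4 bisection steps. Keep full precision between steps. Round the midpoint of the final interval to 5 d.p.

2.71719

f(1.400000) = -12.344800, f(4.210000) = 50.956540 (opposite signs)
step 1: m = 2.805000, f(m) = 0.127076 > 0 → root in [1.400000, 2.805000]
step 2: m = 2.102500, f(m) = -8.213389 < 0 → root in [2.102500, 2.805000]
step 3: m = 2.453750, f(m) = -4.768115 < 0 → root in [2.453750, 2.805000]
step 4: m = 2.629375, f(m) = -2.534898 < 0 → root in [2.629375, 2.805000]
Midpoint of [2.629375, 2.805000] = 2.717187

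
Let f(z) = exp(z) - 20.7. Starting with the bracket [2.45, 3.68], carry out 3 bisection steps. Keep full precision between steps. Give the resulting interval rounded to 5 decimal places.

[2.91125, 3.06500]

f(2.450000) = -9.111653, f(3.680000) = 18.946394 (opposite signs)
step 1: m = 3.065000, f(m) = 0.734462 > 0 → root in [2.450000, 3.065000]
step 2: m = 2.757500, f(m) = -4.939607 < 0 → root in [2.757500, 3.065000]
step 3: m = 2.911250, f(m) = -2.320241 < 0 → root in [2.911250, 3.065000]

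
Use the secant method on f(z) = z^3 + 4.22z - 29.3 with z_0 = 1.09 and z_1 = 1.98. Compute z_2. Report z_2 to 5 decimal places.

3.12759

Secant update: z_(k+1) = z_k − f(z_k)·(z_k − z_(k-1))/(f(z_k) − f(z_(k-1))).
f(z_0) = -23.405171, f(z_1) = -13.182008
z_2 = 1.980000 - (-13.182008)·(1.980000 - 1.090000)/(-13.182008 - (-23.405171)) = 3.127589; f(z_2) = 14.491909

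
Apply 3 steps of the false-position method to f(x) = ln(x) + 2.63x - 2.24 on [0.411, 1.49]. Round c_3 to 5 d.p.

0.89490

f(0.411000) = -2.048232, f(1.490000) = 2.077476
step 1: c = 0.946676, f(c) = 0.194959 > 0 → new bracket [0.411000, 0.946676]
step 2: c = 0.900119, f(c) = 0.022087 > 0 → new bracket [0.411000, 0.900119]
step 3: c = 0.894901, f(c) = 0.002549 > 0 → new bracket [0.411000, 0.894901]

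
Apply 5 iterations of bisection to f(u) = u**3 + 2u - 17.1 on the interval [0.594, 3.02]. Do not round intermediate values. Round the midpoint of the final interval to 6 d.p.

2.299781

f(0.594000) = -15.702415, f(3.020000) = 16.483608 (opposite signs)
step 1: m = 1.807000, f(m) = -7.585695 < 0 → root in [1.807000, 3.020000]
step 2: m = 2.413500, f(m) = 1.785595 > 0 → root in [1.807000, 2.413500]
step 3: m = 2.110250, f(m) = -3.482230 < 0 → root in [2.110250, 2.413500]
step 4: m = 2.261875, f(m) = -1.004320 < 0 → root in [2.261875, 2.413500]
step 5: m = 2.337687, f(m) = 0.350330 > 0 → root in [2.261875, 2.337687]
Midpoint of [2.261875, 2.337687] = 2.299781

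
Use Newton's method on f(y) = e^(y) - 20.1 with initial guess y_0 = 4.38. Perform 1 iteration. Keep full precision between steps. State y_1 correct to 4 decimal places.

3.6318

f'(y) = e^(y)
y_0 = 4.380000: f = 59.738033, f' = 79.838033 → y_1 = 4.380000 - (59.738033)/(79.838033) = 3.631760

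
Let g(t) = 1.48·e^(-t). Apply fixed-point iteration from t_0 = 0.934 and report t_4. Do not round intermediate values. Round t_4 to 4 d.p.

0.7749

t_1 = g(0.934000) = 0.581608
t_2 = g(0.581608) = 0.827318
t_3 = g(0.827318) = 0.647086
t_4 = g(0.647086) = 0.774882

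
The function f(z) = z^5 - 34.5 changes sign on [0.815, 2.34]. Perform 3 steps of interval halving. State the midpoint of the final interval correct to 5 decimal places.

f(0.815000) = -34.140426, f(2.340000) = 35.658337 (opposite signs)
step 1: m = 1.577500, f(m) = -24.731074 < 0 → root in [1.577500, 2.340000]
step 2: m = 1.958750, f(m) = -5.666654 < 0 → root in [1.958750, 2.340000]
step 3: m = 2.149375, f(m) = 11.373404 > 0 → root in [1.958750, 2.149375]
Midpoint of [1.958750, 2.149375] = 2.054062

2.05406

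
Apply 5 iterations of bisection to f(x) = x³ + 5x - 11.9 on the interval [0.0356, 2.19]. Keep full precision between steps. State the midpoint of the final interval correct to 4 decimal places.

f(0.035600) = -11.721955, f(2.190000) = 9.553459 (opposite signs)
step 1: m = 1.112800, f(m) = -4.957993 < 0 → root in [1.112800, 2.190000]
step 2: m = 1.651400, f(m) = 0.860569 > 0 → root in [1.112800, 1.651400]
step 3: m = 1.382100, f(m) = -2.349412 < 0 → root in [1.382100, 1.651400]
step 4: m = 1.516750, f(m) = -0.826920 < 0 → root in [1.516750, 1.651400]
step 5: m = 1.584075, f(m) = -0.004716 < 0 → root in [1.584075, 1.651400]
Midpoint of [1.584075, 1.651400] = 1.617738

1.6177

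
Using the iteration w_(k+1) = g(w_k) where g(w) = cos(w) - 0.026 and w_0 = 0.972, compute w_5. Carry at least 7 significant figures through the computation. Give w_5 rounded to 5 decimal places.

0.69047

w_1 = g(0.972000) = 0.537649
w_2 = g(0.537649) = 0.832915
w_3 = g(0.832915) = 0.646722
w_4 = g(0.646722) = 0.772064
w_5 = g(0.772064) = 0.690473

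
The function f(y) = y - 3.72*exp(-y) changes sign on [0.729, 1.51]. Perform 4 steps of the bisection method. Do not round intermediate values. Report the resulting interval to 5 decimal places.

f(0.729000) = -1.065495, f(1.510000) = 0.688215 (opposite signs)
step 1: m = 1.119500, f(m) = -0.094868 < 0 → root in [1.119500, 1.510000]
step 2: m = 1.314750, f(m) = 0.315776 > 0 → root in [1.119500, 1.314750]
step 3: m = 1.217125, f(m) = 0.115707 > 0 → root in [1.119500, 1.217125]
step 4: m = 1.168312, f(m) = 0.011798 > 0 → root in [1.119500, 1.168312]

[1.11950, 1.16831]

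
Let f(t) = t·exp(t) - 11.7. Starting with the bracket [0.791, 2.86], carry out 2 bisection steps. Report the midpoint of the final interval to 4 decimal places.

2.0841

f(0.791000) = -9.955370, f(2.860000) = 38.239967 (opposite signs)
step 1: m = 1.825500, f(m) = -0.371135 < 0 → root in [1.825500, 2.860000]
step 2: m = 2.342750, f(m) = 12.687616 > 0 → root in [1.825500, 2.342750]
Midpoint of [1.825500, 2.342750] = 2.084125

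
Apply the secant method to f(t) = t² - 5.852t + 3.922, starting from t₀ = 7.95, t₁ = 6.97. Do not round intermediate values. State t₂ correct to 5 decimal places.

5.67815

f(t_0) = 20.601100, f(t_1) = 11.714460
t_2 = 6.970000 - (11.714460)·(6.970000 - 7.950000)/(11.714460 - (20.601100)) = 5.678154; f(t_2) = 2.934875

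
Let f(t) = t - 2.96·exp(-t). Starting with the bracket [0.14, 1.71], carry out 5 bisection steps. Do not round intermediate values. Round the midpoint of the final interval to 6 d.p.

f(0.140000) = -2.433300, f(1.710000) = 1.174637 (opposite signs)
step 1: m = 0.925000, f(m) = -0.248733 < 0 → root in [0.925000, 1.710000]
step 2: m = 1.317500, f(m) = 0.524800 > 0 → root in [0.925000, 1.317500]
step 3: m = 1.121250, f(m) = 0.156668 > 0 → root in [0.925000, 1.121250]
step 4: m = 1.023125, f(m) = -0.040906 < 0 → root in [1.023125, 1.121250]
step 5: m = 1.072187, f(m) = 0.059101 > 0 → root in [1.023125, 1.072187]
Midpoint of [1.023125, 1.072187] = 1.047656

1.047656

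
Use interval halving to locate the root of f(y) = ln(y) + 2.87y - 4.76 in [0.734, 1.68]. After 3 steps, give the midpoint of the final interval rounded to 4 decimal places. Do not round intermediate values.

1.5026

f(0.734000) = -2.962666, f(1.680000) = 0.580394 (opposite signs)
step 1: m = 1.207000, f(m) = -1.107772 < 0 → root in [1.207000, 1.680000]
step 2: m = 1.443500, f(m) = -0.250084 < 0 → root in [1.443500, 1.680000]
step 3: m = 1.561750, f(m) = 0.168029 > 0 → root in [1.443500, 1.561750]
Midpoint of [1.443500, 1.561750] = 1.502625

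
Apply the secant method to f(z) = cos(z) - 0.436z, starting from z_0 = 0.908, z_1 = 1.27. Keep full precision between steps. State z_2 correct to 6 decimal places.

Secant update: z_(k+1) = z_k − f(z_k)·(z_k − z_(k-1))/(f(z_k) − f(z_(k-1))).
f(z_0) = 0.219436, f(z_1) = -0.257439
z_2 = 1.270000 - (-0.257439)·(1.270000 - 0.908000)/(-0.257439 - (0.219436)) = 1.074576; f(z_2) = 0.007591

1.074576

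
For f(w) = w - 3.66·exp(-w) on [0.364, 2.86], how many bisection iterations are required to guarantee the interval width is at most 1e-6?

Initial width b − a = 2.86 − 0.364 = 2.496000.
After n steps the width is (b−a)/2^n; need (b−a)/2^n ≤ 1e-6.
So n ≥ log₂(2.496000/1e-6) = log₂(2496000.0000) ≈ 21.2512.
Hence n = 22.

22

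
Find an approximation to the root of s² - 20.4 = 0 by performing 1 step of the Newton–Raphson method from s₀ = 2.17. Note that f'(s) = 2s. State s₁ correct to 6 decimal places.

5.785461

Newton update: s ← s − f(s)/f'(s).
s_0 = 2.170000: f = -15.691100, f' = 4.340000 → s_1 = 2.170000 - (-15.691100)/(4.340000) = 5.785461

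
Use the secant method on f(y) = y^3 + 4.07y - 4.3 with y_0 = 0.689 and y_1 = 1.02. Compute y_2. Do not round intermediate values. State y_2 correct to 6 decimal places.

Secant update: y_(k+1) = y_k − f(y_k)·(y_k − y_(k-1))/(f(y_k) − f(y_(k-1))).
f(y_0) = -1.168687, f(y_1) = 0.912608
y_2 = 1.020000 - (0.912608)·(1.020000 - 0.689000)/(0.912608 - (-1.168687)) = 0.874863; f(y_2) = -0.069701

0.874863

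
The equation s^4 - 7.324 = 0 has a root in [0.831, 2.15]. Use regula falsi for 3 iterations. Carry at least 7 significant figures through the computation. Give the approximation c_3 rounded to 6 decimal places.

1.585510

f(0.831000) = -6.847126, f(2.150000) = 14.043506
step 1: c = 1.263316, f(c) = -4.776887 < 0 → new bracket [1.263316, 2.150000]
step 2: c = 1.488369, f(c) = -2.416697 < 0 → new bracket [1.488369, 2.150000]
step 3: c = 1.585510, f(c) = -1.004593 < 0 → new bracket [1.585510, 2.150000]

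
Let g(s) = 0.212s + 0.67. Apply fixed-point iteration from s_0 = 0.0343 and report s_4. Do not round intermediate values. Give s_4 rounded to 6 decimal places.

s_1 = g(0.034300) = 0.677272
s_2 = g(0.677272) = 0.813582
s_3 = g(0.813582) = 0.842479
s_4 = g(0.842479) = 0.848606

0.848606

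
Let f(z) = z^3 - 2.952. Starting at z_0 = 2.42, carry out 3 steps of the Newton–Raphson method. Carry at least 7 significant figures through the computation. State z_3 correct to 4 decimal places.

1.4371

Newton update: z ← z − f(z)/f'(z).
f'(z) = 3z^2
z_0 = 2.420000: f = 11.220488, f' = 17.569200 → z_1 = 2.420000 - (11.220488)/(17.569200) = 1.781355
z_1 = 1.781355: f = 2.700638, f' = 9.519673 → z_2 = 1.781355 - (2.700638)/(9.519673) = 1.497664
z_2 = 1.497664: f = 0.407260, f' = 6.728996 → z_3 = 1.497664 - (0.407260)/(6.728996) = 1.437141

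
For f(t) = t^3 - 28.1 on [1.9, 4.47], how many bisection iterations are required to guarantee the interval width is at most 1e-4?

Initial width b − a = 4.47 − 1.9 = 2.570000.
After n steps the width is (b−a)/2^n; need (b−a)/2^n ≤ 1e-4.
So n ≥ log₂(2.570000/1e-4) = log₂(25700.0000) ≈ 14.6495.
Hence n = 15.

15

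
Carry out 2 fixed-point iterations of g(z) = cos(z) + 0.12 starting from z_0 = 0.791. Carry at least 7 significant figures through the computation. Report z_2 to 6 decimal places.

0.799926

z_1 = g(0.791000) = 0.823135
z_2 = g(0.823135) = 0.799926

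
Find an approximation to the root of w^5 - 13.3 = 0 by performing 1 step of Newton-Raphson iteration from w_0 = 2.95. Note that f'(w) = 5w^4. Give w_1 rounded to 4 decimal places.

w_0 = 2.950000: f = 210.113843, f' = 378.667531 → w_1 = 2.950000 - (210.113843)/(378.667531) = 2.395123

2.3951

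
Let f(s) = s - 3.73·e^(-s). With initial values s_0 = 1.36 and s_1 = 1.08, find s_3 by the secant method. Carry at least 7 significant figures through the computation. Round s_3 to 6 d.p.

f(s_0) = 0.402655, f(s_1) = -0.186691
s_2 = 1.080000 - (-0.186691)·(1.080000 - 1.360000)/(-0.186691 - (0.402655)) = 1.168697; f(s_2) = 0.009520
s_3 = 1.168697 - (0.009520)·(1.168697 - 1.080000)/(0.009520 - (-0.186691)) = 1.164394; f(s_3) = 0.000217

1.164394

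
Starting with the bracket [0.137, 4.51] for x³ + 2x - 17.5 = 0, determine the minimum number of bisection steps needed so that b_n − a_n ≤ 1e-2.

9

Initial width b − a = 4.51 − 0.137 = 4.373000.
After n steps the width is (b−a)/2^n; need (b−a)/2^n ≤ 1e-2.
So n ≥ log₂(4.373000/1e-2) = log₂(437.3000) ≈ 8.7725.
Hence n = 9.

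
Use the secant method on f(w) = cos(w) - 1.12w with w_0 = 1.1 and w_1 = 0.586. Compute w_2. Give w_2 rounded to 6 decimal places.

0.681154

f(w_0) = -0.778404, f(w_1) = 0.176839
w_2 = 0.586000 - (0.176839)·(0.586000 - 1.100000)/(0.176839 - (-0.778404)) = 0.681154; f(w_2) = 0.013954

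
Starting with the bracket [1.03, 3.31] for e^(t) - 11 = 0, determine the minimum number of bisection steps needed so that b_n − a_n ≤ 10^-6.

Initial width b − a = 3.31 − 1.03 = 2.280000.
After n steps the width is (b−a)/2^n; need (b−a)/2^n ≤ 10^-6.
So n ≥ log₂(2.280000/10^-6) = log₂(2280000.0000) ≈ 21.1206.
Hence n = 22.

22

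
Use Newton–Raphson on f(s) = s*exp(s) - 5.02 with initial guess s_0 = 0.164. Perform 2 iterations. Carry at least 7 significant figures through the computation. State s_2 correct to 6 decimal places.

f'(s) = (s+1)*exp(s)
s_0 = 0.164000: f = -4.826773, f' = 1.371441 → s_1 = 0.164000 - (-4.826773)/(1.371441) = 3.683489
s_1 = 3.683489: f = 141.527430, f' = 186.332384 → s_2 = 3.683489 - (141.527430)/(186.332384) = 2.923946

2.923946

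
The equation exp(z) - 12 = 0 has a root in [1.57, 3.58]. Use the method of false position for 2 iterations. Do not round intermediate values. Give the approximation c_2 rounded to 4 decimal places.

2.2732

f(1.570000) = -7.193352, f(3.580000) = 23.873541
step 1: c = 2.035403, f(c) = -4.344660 < 0 → new bracket [2.035403, 3.580000]
step 2: c = 2.273220, f(c) = -2.289384 < 0 → new bracket [2.273220, 3.580000]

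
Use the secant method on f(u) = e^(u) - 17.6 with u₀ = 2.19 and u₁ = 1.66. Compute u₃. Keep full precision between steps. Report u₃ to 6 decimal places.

2.507596

Secant update: u_(k+1) = u_k − f(u_k)·(u_k − u_(k-1))/(f(u_k) − f(u_(k-1))).
f(u_0) = -8.664787, f(u_1) = -12.340689
u_2 = 1.660000 - (-12.340689)·(1.660000 - 2.190000)/(-12.340689 - (-8.664787)) = 3.439309; f(u_2) = 13.565409
u_3 = 3.439309 - (13.565409)·(3.439309 - 1.660000)/(13.565409 - (-12.340689)) = 2.507596; f(u_3) = -5.324619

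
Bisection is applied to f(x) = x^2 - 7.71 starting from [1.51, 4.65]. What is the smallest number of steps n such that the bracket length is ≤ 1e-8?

Initial width b − a = 4.65 − 1.51 = 3.140000.
After n steps the width is (b−a)/2^n; need (b−a)/2^n ≤ 1e-8.
So n ≥ log₂(3.140000/1e-8) = log₂(314000000.0000) ≈ 28.2262.
Hence n = 29.

29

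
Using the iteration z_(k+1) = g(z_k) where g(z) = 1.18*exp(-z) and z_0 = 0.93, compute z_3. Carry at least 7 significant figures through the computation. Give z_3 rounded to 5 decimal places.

z_1 = g(0.930000) = 0.465573
z_2 = g(0.465573) = 0.740775
z_3 = g(0.740775) = 0.562559

0.56256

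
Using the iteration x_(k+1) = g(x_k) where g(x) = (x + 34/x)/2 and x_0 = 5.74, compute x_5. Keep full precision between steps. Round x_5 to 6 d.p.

x_1 = g(5.740000) = 5.831672
x_2 = g(5.831672) = 5.830952
x_3 = g(5.830952) = 5.830952
x_4 = g(5.830952) = 5.830952
x_5 = g(5.830952) = 5.830952

5.830952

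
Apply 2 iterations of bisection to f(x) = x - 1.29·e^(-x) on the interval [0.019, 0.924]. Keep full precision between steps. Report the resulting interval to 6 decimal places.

f(0.019000) = -1.246721, f(0.924000) = 0.411963 (opposite signs)
step 1: m = 0.471500, f(m) = -0.333544 < 0 → root in [0.471500, 0.924000]
step 2: m = 0.697750, f(m) = 0.055712 > 0 → root in [0.471500, 0.697750]

[0.471500, 0.697750]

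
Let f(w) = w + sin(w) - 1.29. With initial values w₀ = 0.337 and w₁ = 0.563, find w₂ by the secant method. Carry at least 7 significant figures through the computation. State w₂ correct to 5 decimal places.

0.66480

f(w_0) = -0.622343, f(w_1) = -0.193274
w_2 = 0.563000 - (-0.193274)·(0.563000 - 0.337000)/(-0.193274 - (-0.622343)) = 0.664802; f(w_2) = -0.008295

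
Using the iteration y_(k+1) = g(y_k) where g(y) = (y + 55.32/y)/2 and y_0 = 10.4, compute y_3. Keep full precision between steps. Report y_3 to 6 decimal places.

y_1 = g(10.400000) = 7.859615
y_2 = g(7.859615) = 7.449064
y_3 = g(7.449064) = 7.437750

7.437750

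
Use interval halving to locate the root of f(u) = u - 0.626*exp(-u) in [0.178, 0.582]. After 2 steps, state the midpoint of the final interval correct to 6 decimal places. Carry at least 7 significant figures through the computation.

0.430500

f(0.178000) = -0.345926, f(0.582000) = 0.232204 (opposite signs)
step 1: m = 0.380000, f(m) = -0.048097 < 0 → root in [0.380000, 0.582000]
step 2: m = 0.481000, f(m) = 0.094029 > 0 → root in [0.380000, 0.481000]
Midpoint of [0.380000, 0.481000] = 0.430500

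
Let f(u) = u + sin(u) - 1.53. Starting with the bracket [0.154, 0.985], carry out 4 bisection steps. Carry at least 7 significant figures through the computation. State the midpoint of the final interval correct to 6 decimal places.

0.803219

f(0.154000) = -1.222608, f(0.985000) = 0.288272 (opposite signs)
step 1: m = 0.569500, f(m) = -0.421289 < 0 → root in [0.569500, 0.985000]
step 2: m = 0.777250, f(m) = -0.051428 < 0 → root in [0.777250, 0.985000]
step 3: m = 0.881125, f(m) = 0.122580 > 0 → root in [0.777250, 0.881125]
step 4: m = 0.829187, f(m) = 0.036570 > 0 → root in [0.777250, 0.829187]
Midpoint of [0.777250, 0.829187] = 0.803219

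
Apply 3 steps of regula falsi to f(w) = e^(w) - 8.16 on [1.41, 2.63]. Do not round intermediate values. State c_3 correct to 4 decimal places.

2.0882

False-position update: c = (a·f(b) − b·f(a))/(f(b) − f(a)); replace the endpoint whose sign matches f(c).
f(1.410000) = -4.064045, f(2.630000) = 5.713770
step 1: c = 1.917080, f(c) = -1.358930 < 0 → new bracket [1.917080, 2.630000]
step 2: c = 2.054059, f(c) = -0.360508 < 0 → new bracket [2.054059, 2.630000]
step 3: c = 2.088241, f(c) = -0.089296 < 0 → new bracket [2.088241, 2.630000]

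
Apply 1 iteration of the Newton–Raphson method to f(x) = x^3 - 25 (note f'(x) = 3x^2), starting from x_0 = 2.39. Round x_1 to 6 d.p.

Newton update: x ← x − f(x)/f'(x).
x_0 = 2.390000: f = -11.348081, f' = 17.136300 → x_1 = 2.390000 - (-11.348081)/(17.136300) = 3.052225

3.052225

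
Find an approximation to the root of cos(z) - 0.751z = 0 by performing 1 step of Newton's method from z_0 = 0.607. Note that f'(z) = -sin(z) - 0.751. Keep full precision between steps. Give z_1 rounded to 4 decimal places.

z_0 = 0.607000: f = 0.365506, f' = -1.321406 → z_1 = 0.607000 - (0.365506)/(-1.321406) = 0.883604

0.8836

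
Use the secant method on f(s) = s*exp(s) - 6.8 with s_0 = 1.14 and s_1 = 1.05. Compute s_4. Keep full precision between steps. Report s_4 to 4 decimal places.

f(s_0) = -3.235484, f(s_1) = -3.799466
s_2 = 1.050000 - (-3.799466)·(1.050000 - 1.140000)/(-3.799466 - (-3.235484)) = 1.656317; f(s_2) = 1.879060
s_3 = 1.656317 - (1.879060)·(1.656317 - 1.050000)/(1.879060 - (-3.799466)) = 1.455683; f(s_3) = -0.558891
s_4 = 1.455683 - (-0.558891)·(1.455683 - 1.656317)/(-0.558891 - (1.879060)) = 1.501677; f(s_4) = -0.058650

1.5017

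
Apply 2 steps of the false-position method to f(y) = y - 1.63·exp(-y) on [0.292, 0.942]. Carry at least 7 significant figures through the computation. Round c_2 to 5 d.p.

False-position update: c = (a·f(b) − b·f(a))/(f(b) − f(a)); replace the endpoint whose sign matches f(c).
f(0.292000) = -0.925233, f(0.942000) = 0.306549
step 1: c = 0.780237, f(c) = 0.033212 > 0 → new bracket [0.292000, 0.780237]
step 2: c = 0.763318, f(c) = 0.003548 > 0 → new bracket [0.292000, 0.763318]

0.76332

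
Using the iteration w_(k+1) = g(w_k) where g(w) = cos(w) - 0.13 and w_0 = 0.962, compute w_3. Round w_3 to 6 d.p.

w_1 = g(0.962000) = 0.441880
w_2 = g(0.441880) = 0.773949
w_3 = g(0.773949) = 0.585156

0.585156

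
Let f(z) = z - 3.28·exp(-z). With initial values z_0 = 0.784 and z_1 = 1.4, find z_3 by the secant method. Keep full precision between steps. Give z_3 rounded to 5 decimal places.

f(z_0) = -0.713569, f(z_1) = 0.591162
z_2 = 1.400000 - (0.591162)·(1.400000 - 0.784000)/(0.591162 - (-0.713569)) = 1.120896; f(z_2) = 0.051657
z_3 = 1.120896 - (0.051657)·(1.120896 - 1.400000)/(0.051657 - (0.591162)) = 1.094172; f(z_3) = -0.004026

1.09417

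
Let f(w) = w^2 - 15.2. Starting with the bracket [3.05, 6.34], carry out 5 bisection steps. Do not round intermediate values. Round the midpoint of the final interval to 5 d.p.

3.92391

f(3.050000) = -5.897500, f(6.340000) = 24.995600 (opposite signs)
step 1: m = 4.695000, f(m) = 6.843025 > 0 → root in [3.050000, 4.695000]
step 2: m = 3.872500, f(m) = -0.203744 < 0 → root in [3.872500, 4.695000]
step 3: m = 4.283750, f(m) = 3.150514 > 0 → root in [3.872500, 4.283750]
step 4: m = 4.078125, f(m) = 1.431104 > 0 → root in [3.872500, 4.078125]
step 5: m = 3.975313, f(m) = 0.603109 > 0 → root in [3.872500, 3.975313]
Midpoint of [3.872500, 3.975313] = 3.923906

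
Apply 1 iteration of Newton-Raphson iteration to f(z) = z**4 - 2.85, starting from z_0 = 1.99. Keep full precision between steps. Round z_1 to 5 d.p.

f'(z) = 4z**3
z_0 = 1.990000: f = 12.832392, f' = 31.522396 → z_1 = 1.990000 - (12.832392)/(31.522396) = 1.582912

1.58291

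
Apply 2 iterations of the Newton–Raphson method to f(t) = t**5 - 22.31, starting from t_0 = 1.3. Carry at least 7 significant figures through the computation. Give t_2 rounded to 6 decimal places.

Newton update: t ← t − f(t)/f'(t).
f'(t) = 5t**4
t_0 = 1.300000: f = -18.597070, f' = 14.280500 → t_1 = 1.300000 - (-18.597070)/(14.280500) = 2.602270
t_1 = 2.602270: f = 97.023387, f' = 229.287077 → t_2 = 2.602270 - (97.023387)/(229.287077) = 2.179118

2.179118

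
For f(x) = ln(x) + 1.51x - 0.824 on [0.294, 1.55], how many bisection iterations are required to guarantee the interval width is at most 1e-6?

Initial width b − a = 1.55 − 0.294 = 1.256000.
After n steps the width is (b−a)/2^n; need (b−a)/2^n ≤ 1e-6.
So n ≥ log₂(1.256000/1e-6) = log₂(1256000.0000) ≈ 20.2604.
Hence n = 21.

21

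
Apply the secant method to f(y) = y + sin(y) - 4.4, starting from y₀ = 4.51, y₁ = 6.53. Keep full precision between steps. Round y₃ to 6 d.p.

f(y_0) = -0.869589, f(y_1) = 2.374316
y_2 = 6.530000 - (2.374316)·(6.530000 - 4.510000)/(2.374316 - (-0.869589)) = 5.051499; f(y_2) = -0.291553
y_3 = 5.051499 - (-0.291553)·(5.051499 - 6.530000)/(-0.291553 - (2.374316)) = 5.213195; f(y_3) = -0.064001

5.213195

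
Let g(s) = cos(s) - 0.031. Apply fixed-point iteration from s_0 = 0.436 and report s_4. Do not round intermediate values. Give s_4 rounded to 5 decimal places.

s_1 = g(0.436000) = 0.875448
s_2 = g(0.875448) = 0.609653
s_3 = g(0.609653) = 0.788847
s_4 = g(0.788847) = 0.673664

0.67366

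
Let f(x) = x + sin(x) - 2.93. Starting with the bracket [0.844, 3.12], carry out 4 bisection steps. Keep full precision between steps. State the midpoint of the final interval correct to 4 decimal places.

f(0.844000) = -1.338693, f(3.120000) = 0.211591 (opposite signs)
step 1: m = 1.982000, f(m) = -0.031360 < 0 → root in [1.982000, 3.120000]
step 2: m = 2.551000, f(m) = 0.177853 > 0 → root in [1.982000, 2.551000]
step 3: m = 2.266500, f(m) = 0.104103 > 0 → root in [1.982000, 2.266500]
step 4: m = 2.124250, f(m) = 0.044964 > 0 → root in [1.982000, 2.124250]
Midpoint of [1.982000, 2.124250] = 2.053125

2.0531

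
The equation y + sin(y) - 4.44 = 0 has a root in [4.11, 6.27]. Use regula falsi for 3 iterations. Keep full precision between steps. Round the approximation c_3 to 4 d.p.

f(4.110000) = -1.153984, f(6.270000) = 1.816815
step 1: c = 4.949036, f(c) = -0.463094 < 0 → new bracket [4.949036, 6.270000]
step 2: c = 5.217349, f(c) = -0.097844 < 0 → new bracket [5.217349, 6.270000]
step 3: c = 5.271143, f(c) = -0.016774 < 0 → new bracket [5.271143, 6.270000]

5.2711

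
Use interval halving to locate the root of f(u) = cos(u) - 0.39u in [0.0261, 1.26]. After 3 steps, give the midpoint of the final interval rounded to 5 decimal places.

1.18288

f(0.026100) = 0.989480, f(1.260000) = -0.185583 (opposite signs)
step 1: m = 0.643050, f(m) = 0.549481 > 0 → root in [0.643050, 1.260000]
step 2: m = 0.951525, f(m) = 0.209347 > 0 → root in [0.951525, 1.260000]
step 3: m = 1.105762, f(m) = 0.017206 > 0 → root in [1.105762, 1.260000]
Midpoint of [1.105762, 1.260000] = 1.182881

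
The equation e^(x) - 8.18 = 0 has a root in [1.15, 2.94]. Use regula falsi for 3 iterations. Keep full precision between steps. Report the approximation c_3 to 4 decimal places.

2.0488

f(1.150000) = -5.021807, f(2.940000) = 10.735846
step 1: c = 1.720455, f(c) = -2.592929 < 0 → new bracket [1.720455, 2.940000]
step 2: c = 1.957701, f(c) = -1.096977 < 0 → new bracket [1.957701, 2.940000]
step 3: c = 2.048766, f(c) = -0.421678 < 0 → new bracket [2.048766, 2.940000]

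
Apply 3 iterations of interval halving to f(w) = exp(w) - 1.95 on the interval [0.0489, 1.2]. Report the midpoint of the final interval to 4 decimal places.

0.6964

f(0.048900) = -0.899885, f(1.200000) = 1.370117 (opposite signs)
step 1: m = 0.624450, f(m) = -0.082781 < 0 → root in [0.624450, 1.200000]
step 2: m = 0.912225, f(m) = 0.539856 > 0 → root in [0.624450, 0.912225]
step 3: m = 0.768337, f(m) = 0.206179 > 0 → root in [0.624450, 0.768337]
Midpoint of [0.624450, 0.768337] = 0.696394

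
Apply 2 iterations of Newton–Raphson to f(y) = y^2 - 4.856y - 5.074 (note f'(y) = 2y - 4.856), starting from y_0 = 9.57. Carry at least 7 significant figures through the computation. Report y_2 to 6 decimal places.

5.861509

Newton update: y ← y − f(y)/f'(y).
y_0 = 9.570000: f = 40.038980, f' = 14.284000 → y_1 = 9.570000 - (40.038980)/(14.284000) = 6.766935
y_1 = 6.766935: f = 7.857173, f' = 8.677870 → y_2 = 6.766935 - (7.857173)/(8.677870) = 5.861509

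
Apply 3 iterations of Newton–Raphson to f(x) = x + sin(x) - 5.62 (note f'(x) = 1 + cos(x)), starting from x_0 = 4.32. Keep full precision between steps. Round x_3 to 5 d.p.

7.59921

Newton update: x ← x − f(x)/f'(x).
x_0 = 4.320000: f = -2.223998, f' = 0.617603 → x_1 = 4.320000 - (-2.223998)/(0.617603) = 7.921015
x_1 = 7.921015: f = 3.298769, f' = 0.933017 → x_2 = 7.921015 - (3.298769)/(0.933017) = 4.385419
x_2 = 4.385419: f = -2.181601, f' = 0.678825 → x_3 = 4.385419 - (-2.181601)/(0.678825) = 7.599207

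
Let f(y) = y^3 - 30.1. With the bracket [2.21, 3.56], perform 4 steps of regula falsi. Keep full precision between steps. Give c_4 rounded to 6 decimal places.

f(2.210000) = -19.306139, f(3.560000) = 15.018016
step 1: c = 2.969328, f(c) = -3.919709 < 0 → new bracket [2.969328, 3.560000]
step 2: c = 3.091585, f(c) = -0.550960 < 0 → new bracket [3.091585, 3.560000]
step 3: c = 3.108161, f(c) = -0.073099 < 0 → new bracket [3.108161, 3.560000]
step 4: c = 3.110350, f(c) = -0.009623 < 0 → new bracket [3.110350, 3.560000]

3.110350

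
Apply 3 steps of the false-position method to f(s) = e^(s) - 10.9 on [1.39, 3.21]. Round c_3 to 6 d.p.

2.335638

f(1.390000) = -6.885150, f(3.210000) = 13.879086
step 1: c = 1.993488, f(c) = -3.558903 < 0 → new bracket [1.993488, 3.210000]
step 2: c = 2.241765, f(c) = -1.490075 < 0 → new bracket [2.241765, 3.210000]
step 3: c = 2.335638, f(c) = -0.563952 < 0 → new bracket [2.335638, 3.210000]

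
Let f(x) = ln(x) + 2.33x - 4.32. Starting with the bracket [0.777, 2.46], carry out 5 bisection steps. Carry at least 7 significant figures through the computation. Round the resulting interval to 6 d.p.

f(0.777000) = -2.761905, f(2.460000) = 2.311961 (opposite signs)
step 1: m = 1.618500, f(m) = -0.067395 < 0 → root in [1.618500, 2.460000]
step 2: m = 2.039250, f(m) = 1.144035 > 0 → root in [1.618500, 2.039250]
step 3: m = 1.828875, f(m) = 0.544980 > 0 → root in [1.618500, 1.828875]
step 4: m = 1.723688, f(m) = 0.240658 > 0 → root in [1.618500, 1.723688]
step 5: m = 1.671094, f(m) = 0.087127 > 0 → root in [1.618500, 1.671094]

[1.618500, 1.671094]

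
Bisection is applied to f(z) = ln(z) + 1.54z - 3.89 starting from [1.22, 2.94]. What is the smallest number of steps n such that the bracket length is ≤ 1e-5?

Initial width b − a = 2.94 − 1.22 = 1.720000.
After n steps the width is (b−a)/2^n; need (b−a)/2^n ≤ 1e-5.
So n ≥ log₂(1.720000/1e-5) = log₂(172000.0000) ≈ 17.3920.
Hence n = 18.

18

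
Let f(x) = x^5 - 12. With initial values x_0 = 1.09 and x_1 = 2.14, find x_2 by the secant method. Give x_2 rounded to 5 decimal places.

f(x_0) = -10.461376, f(x_1) = 32.881655
x_2 = 2.140000 - (32.881655)·(2.140000 - 1.090000)/(32.881655 - (-10.461376)) = 1.343430; f(x_2) = -7.624014

1.34343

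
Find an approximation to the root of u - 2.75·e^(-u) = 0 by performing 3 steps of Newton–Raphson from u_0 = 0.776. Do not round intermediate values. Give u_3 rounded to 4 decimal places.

Newton update: u ← u − f(u)/f'(u).
f'(u) = 1 + 2.75·e^(-u)
u_0 = 0.776000: f = -0.489669, f' = 2.265669 → u_1 = 0.776000 - (-0.489669)/(2.265669) = 0.992126
u_1 = 0.992126: f = -0.027541, f' = 2.019666 → u_2 = 0.992126 - (-0.027541)/(2.019666) = 1.005762
u_2 = 1.005762: f = -0.000094, f' = 2.005856 → u_3 = 1.005762 - (-0.000094)/(2.005856) = 1.005809

1.0058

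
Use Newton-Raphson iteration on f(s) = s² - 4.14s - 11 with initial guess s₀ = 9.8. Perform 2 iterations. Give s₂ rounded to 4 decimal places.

6.0714

Newton update: s ← s − f(s)/f'(s).
f'(s) = 2s - 4.14
s_0 = 9.800000: f = 44.468000, f' = 15.460000 → s_1 = 9.800000 - (44.468000)/(15.460000) = 6.923674
s_1 = 6.923674: f = 8.273251, f' = 9.707348 → s_2 = 6.923674 - (8.273251)/(9.707348) = 6.071407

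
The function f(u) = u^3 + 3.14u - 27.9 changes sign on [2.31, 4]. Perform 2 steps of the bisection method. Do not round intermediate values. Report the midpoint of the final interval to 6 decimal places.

2.521250

f(2.310000) = -8.320209, f(4.000000) = 48.660000 (opposite signs)
step 1: m = 3.155000, f(m) = 13.411649 > 0 → root in [2.310000, 3.155000]
step 2: m = 2.732500, f(m) = 1.082415 > 0 → root in [2.310000, 2.732500]
Midpoint of [2.310000, 2.732500] = 2.521250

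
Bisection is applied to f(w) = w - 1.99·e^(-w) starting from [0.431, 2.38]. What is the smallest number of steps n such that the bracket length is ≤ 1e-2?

8

Initial width b − a = 2.38 − 0.431 = 1.949000.
After n steps the width is (b−a)/2^n; need (b−a)/2^n ≤ 1e-2.
So n ≥ log₂(1.949000/1e-2) = log₂(194.9000) ≈ 7.6066.
Hence n = 8.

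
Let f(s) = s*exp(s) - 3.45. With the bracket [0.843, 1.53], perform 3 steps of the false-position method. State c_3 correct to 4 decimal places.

1.1170

f(0.843000) = -1.491436, f(1.530000) = 3.615811
step 1: c = 1.043620, f(c) = -0.486664 < 0 → new bracket [1.043620, 1.530000]
step 2: c = 1.101318, f(c) = -0.137095 < 0 → new bracket [1.101318, 1.530000]
step 3: c = 1.116978, f(c) = -0.036956 < 0 → new bracket [1.116978, 1.530000]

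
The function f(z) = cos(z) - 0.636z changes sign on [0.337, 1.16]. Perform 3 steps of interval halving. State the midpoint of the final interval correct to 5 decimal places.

0.90281

f(0.337000) = 0.729419, f(1.160000) = -0.338420 (opposite signs)
step 1: m = 0.748500, f(m) = 0.256665 > 0 → root in [0.748500, 1.160000]
step 2: m = 0.954250, f(m) = -0.028682 < 0 → root in [0.748500, 0.954250]
step 3: m = 0.851375, f(m) = 0.117475 > 0 → root in [0.851375, 0.954250]
Midpoint of [0.851375, 0.954250] = 0.902813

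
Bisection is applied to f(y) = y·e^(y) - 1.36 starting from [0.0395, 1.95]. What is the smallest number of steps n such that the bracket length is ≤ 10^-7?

Initial width b − a = 1.95 − 0.0395 = 1.910500.
After n steps the width is (b−a)/2^n; need (b−a)/2^n ≤ 10^-7.
So n ≥ log₂(1.910500/10^-7) = log₂(19105000.0000) ≈ 24.1874.
Hence n = 25.

25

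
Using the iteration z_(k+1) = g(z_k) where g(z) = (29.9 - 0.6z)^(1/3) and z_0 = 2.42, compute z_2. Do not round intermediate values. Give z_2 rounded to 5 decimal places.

3.03906

z_1 = g(2.420000) = 3.052698
z_2 = g(3.052698) = 3.039059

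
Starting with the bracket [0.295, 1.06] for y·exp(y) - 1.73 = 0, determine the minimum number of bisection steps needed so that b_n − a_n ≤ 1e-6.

20

Initial width b − a = 1.06 − 0.295 = 0.765000.
After n steps the width is (b−a)/2^n; need (b−a)/2^n ≤ 1e-6.
So n ≥ log₂(0.765000/1e-6) = log₂(765000.0000) ≈ 19.5451.
Hence n = 20.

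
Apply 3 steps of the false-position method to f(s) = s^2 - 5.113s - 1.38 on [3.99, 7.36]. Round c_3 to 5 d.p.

5.33757

f(3.990000) = -5.860770, f(7.360000) = 15.157920
step 1: c = 4.929678, f(c) = -2.283720 < 0 → new bracket [4.929678, 7.360000]
step 2: c = 5.247892, f(c) = -0.672103 < 0 → new bracket [5.247892, 7.360000]
step 3: c = 5.337567, f(c) = -0.181361 < 0 → new bracket [5.337567, 7.360000]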